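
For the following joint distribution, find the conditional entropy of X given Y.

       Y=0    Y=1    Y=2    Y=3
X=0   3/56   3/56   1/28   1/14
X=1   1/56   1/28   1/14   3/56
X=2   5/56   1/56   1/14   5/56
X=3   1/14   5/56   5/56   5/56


H(X|Y) = Σ_y p(y) H(X|Y=y)
  p(Y=0) = 13/56, H(X|Y=0) = 1.8262
  p(Y=1) = 11/56, H(X|Y=1) = 1.7899
  p(Y=2) = 15/56, H(X|Y=2) = 1.9329
  p(Y=3) = 17/56, H(X|Y=3) = 1.9713
H(X|Y) = 0.2321×1.8262 + 0.1964×1.7899 + 0.2679×1.9329 + 0.3036×1.9713 = 1.8917 bits


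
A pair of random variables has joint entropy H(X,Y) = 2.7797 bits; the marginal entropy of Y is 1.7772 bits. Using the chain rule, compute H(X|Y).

Chain rule: H(X,Y) = H(X|Y) + H(Y)
H(X|Y) = H(X,Y) - H(Y) = 2.7797 - 1.7772 = 1.0025 bits


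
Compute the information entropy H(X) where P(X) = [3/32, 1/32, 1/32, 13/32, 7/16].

H(X) = -Σ p(x) log₂ p(x)
  -3/32 × log₂(3/32) = 0.3202
  -1/32 × log₂(1/32) = 0.1562
  -1/32 × log₂(1/32) = 0.1562
  -13/32 × log₂(13/32) = 0.5279
  -7/16 × log₂(7/16) = 0.5218
H(X) = 1.6824 bits


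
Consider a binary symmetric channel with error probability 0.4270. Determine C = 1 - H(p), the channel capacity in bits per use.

For BSC with error probability p:
C = 1 - H(p) where H(p) is binary entropy
H(0.4270) = -0.4270 × log₂(0.4270) - 0.5730 × log₂(0.5730)
H(p) = 0.9846
C = 1 - 0.9846 = 0.0154 bits/use


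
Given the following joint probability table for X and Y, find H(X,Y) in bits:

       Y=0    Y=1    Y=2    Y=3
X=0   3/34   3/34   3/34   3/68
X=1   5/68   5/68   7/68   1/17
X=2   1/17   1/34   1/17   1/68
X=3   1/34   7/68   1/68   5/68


H(X,Y) = -Σ p(x,y) log₂ p(x,y)
  p(0,0)=3/34: -0.0882 × log₂(0.0882) = 0.3090
  p(0,1)=3/34: -0.0882 × log₂(0.0882) = 0.3090
  p(0,2)=3/34: -0.0882 × log₂(0.0882) = 0.3090
  p(0,3)=3/68: -0.0441 × log₂(0.0441) = 0.1986
  p(1,0)=5/68: -0.0735 × log₂(0.0735) = 0.2769
  p(1,1)=5/68: -0.0735 × log₂(0.0735) = 0.2769
  p(1,2)=7/68: -0.1029 × log₂(0.1029) = 0.3377
  p(1,3)=1/17: -0.0588 × log₂(0.0588) = 0.2404
  p(2,0)=1/17: -0.0588 × log₂(0.0588) = 0.2404
  p(2,1)=1/34: -0.0294 × log₂(0.0294) = 0.1496
  p(2,2)=1/17: -0.0588 × log₂(0.0588) = 0.2404
  p(2,3)=1/68: -0.0147 × log₂(0.0147) = 0.0895
  p(3,0)=1/34: -0.0294 × log₂(0.0294) = 0.1496
  p(3,1)=7/68: -0.1029 × log₂(0.1029) = 0.3377
  p(3,2)=1/68: -0.0147 × log₂(0.0147) = 0.0895
  p(3,3)=5/68: -0.0735 × log₂(0.0735) = 0.2769
H(X,Y) = 3.8313 bits


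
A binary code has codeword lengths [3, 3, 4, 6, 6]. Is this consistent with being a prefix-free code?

Kraft inequality: Σ 2^(-l_i) ≤ 1 for prefix-free code
Calculating: 2^(-3) + 2^(-3) + 2^(-4) + 2^(-6) + 2^(-6)
= 0.125 + 0.125 + 0.0625 + 0.015625 + 0.015625
= 0.3438
Since 0.3438 ≤ 1, prefix-free code exists


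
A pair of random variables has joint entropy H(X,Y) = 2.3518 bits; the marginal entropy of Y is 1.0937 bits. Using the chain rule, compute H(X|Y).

Chain rule: H(X,Y) = H(X|Y) + H(Y)
H(X|Y) = H(X,Y) - H(Y) = 2.3518 - 1.0937 = 1.2581 bits


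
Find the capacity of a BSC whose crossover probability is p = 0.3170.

For BSC with error probability p:
C = 1 - H(p) where H(p) is binary entropy
H(0.3170) = -0.3170 × log₂(0.3170) - 0.6830 × log₂(0.6830)
H(p) = 0.9011
C = 1 - 0.9011 = 0.0989 bits/use


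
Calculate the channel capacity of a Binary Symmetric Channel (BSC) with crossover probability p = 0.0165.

For BSC with error probability p:
C = 1 - H(p) where H(p) is binary entropy
H(0.0165) = -0.0165 × log₂(0.0165) - 0.9835 × log₂(0.9835)
H(p) = 0.1213
C = 1 - 0.1213 = 0.8787 bits/use


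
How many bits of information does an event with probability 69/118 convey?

Information content I(x) = -log₂(p(x))
I = -log₂(69/118) = -log₂(0.5847)
I = 0.7741 bits


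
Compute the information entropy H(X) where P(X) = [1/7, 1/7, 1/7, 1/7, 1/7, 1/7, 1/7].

H(X) = -Σ p(x) log₂ p(x)
  -1/7 × log₂(1/7) = 0.4011
  -1/7 × log₂(1/7) = 0.4011
  -1/7 × log₂(1/7) = 0.4011
  -1/7 × log₂(1/7) = 0.4011
  -1/7 × log₂(1/7) = 0.4011
  -1/7 × log₂(1/7) = 0.4011
  -1/7 × log₂(1/7) = 0.4011
H(X) = 2.8074 bits


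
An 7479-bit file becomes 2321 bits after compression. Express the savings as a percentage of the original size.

Space savings = (1 - Compressed/Original) × 100%
= (1 - 2321/7479) × 100%
= 68.97%


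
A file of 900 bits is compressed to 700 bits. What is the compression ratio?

Compression ratio = Original / Compressed
= 900 / 700 = 1.29:1


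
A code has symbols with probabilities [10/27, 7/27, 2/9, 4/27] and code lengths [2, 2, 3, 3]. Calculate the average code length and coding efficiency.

Average length L = Σ p_i × l_i = 2.3704 bits
Entropy H = 1.9260 bits
Efficiency η = H/L × 100% = 81.25%


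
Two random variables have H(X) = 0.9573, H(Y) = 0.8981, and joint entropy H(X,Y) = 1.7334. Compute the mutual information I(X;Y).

I(X;Y) = H(X) + H(Y) - H(X,Y)
I(X;Y) = 0.9573 + 0.8981 - 1.7334 = 0.122 bits


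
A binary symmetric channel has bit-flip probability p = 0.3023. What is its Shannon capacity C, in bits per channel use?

For BSC with error probability p:
C = 1 - H(p) where H(p) is binary entropy
H(0.3023) = -0.3023 × log₂(0.3023) - 0.6977 × log₂(0.6977)
H(p) = 0.8841
C = 1 - 0.8841 = 0.1159 bits/use


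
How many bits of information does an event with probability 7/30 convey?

Information content I(x) = -log₂(p(x))
I = -log₂(7/30) = -log₂(0.2333)
I = 2.0995 bits


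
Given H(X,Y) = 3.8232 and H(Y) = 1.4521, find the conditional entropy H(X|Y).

Chain rule: H(X,Y) = H(X|Y) + H(Y)
H(X|Y) = H(X,Y) - H(Y) = 3.8232 - 1.4521 = 2.3711 bits


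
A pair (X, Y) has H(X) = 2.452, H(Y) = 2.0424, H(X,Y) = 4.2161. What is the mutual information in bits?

I(X;Y) = H(X) + H(Y) - H(X,Y)
I(X;Y) = 2.452 + 2.0424 - 4.2161 = 0.2783 bits


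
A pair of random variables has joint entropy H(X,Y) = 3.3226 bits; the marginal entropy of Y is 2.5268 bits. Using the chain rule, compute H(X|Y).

Chain rule: H(X,Y) = H(X|Y) + H(Y)
H(X|Y) = H(X,Y) - H(Y) = 3.3226 - 2.5268 = 0.7958 bits


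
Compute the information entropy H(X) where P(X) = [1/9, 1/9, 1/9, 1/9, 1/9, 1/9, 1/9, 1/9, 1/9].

H(X) = -Σ p(x) log₂ p(x)
  -1/9 × log₂(1/9) = 0.3522
  -1/9 × log₂(1/9) = 0.3522
  -1/9 × log₂(1/9) = 0.3522
  -1/9 × log₂(1/9) = 0.3522
  -1/9 × log₂(1/9) = 0.3522
  -1/9 × log₂(1/9) = 0.3522
  -1/9 × log₂(1/9) = 0.3522
  -1/9 × log₂(1/9) = 0.3522
  -1/9 × log₂(1/9) = 0.3522
H(X) = 3.1699 bits


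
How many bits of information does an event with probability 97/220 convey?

Information content I(x) = -log₂(p(x))
I = -log₂(97/220) = -log₂(0.4409)
I = 1.1814 bits


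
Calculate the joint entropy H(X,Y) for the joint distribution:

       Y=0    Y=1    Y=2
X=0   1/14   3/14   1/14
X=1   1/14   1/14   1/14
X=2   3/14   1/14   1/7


H(X,Y) = -Σ p(x,y) log₂ p(x,y)
  p(0,0)=1/14: -0.0714 × log₂(0.0714) = 0.2720
  p(0,1)=3/14: -0.2143 × log₂(0.2143) = 0.4762
  p(0,2)=1/14: -0.0714 × log₂(0.0714) = 0.2720
  p(1,0)=1/14: -0.0714 × log₂(0.0714) = 0.2720
  p(1,1)=1/14: -0.0714 × log₂(0.0714) = 0.2720
  p(1,2)=1/14: -0.0714 × log₂(0.0714) = 0.2720
  p(2,0)=3/14: -0.2143 × log₂(0.2143) = 0.4762
  p(2,1)=1/14: -0.0714 × log₂(0.0714) = 0.2720
  p(2,2)=1/7: -0.1429 × log₂(0.1429) = 0.4011
H(X,Y) = 2.9852 bits


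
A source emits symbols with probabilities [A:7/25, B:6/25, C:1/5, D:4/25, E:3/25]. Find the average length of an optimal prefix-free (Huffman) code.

Huffman tree construction:
Combine smallest probabilities repeatedly
Resulting codes:
  A: 10 (length 2)
  B: 01 (length 2)
  C: 00 (length 2)
  D: 111 (length 3)
  E: 110 (length 3)
Average length = Σ p(s) × length(s) = 2.2800 bits


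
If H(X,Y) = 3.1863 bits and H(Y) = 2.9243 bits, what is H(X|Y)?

Chain rule: H(X,Y) = H(X|Y) + H(Y)
H(X|Y) = H(X,Y) - H(Y) = 3.1863 - 2.9243 = 0.262 bits


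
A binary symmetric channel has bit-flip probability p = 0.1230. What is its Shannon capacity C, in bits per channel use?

For BSC with error probability p:
C = 1 - H(p) where H(p) is binary entropy
H(0.1230) = -0.1230 × log₂(0.1230) - 0.8770 × log₂(0.8770)
H(p) = 0.5379
C = 1 - 0.5379 = 0.4621 bits/use


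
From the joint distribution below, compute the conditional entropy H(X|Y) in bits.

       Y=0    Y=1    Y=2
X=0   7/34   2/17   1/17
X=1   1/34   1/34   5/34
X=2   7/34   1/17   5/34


H(X|Y) = Σ_y p(y) H(X|Y=y)
  p(Y=0) = 15/34, H(X|Y=0) = 1.2867
  p(Y=1) = 7/34, H(X|Y=1) = 1.3788
  p(Y=2) = 6/17, H(X|Y=2) = 1.4834
H(X|Y) = 0.4412×1.2867 + 0.2059×1.3788 + 0.3529×1.4834 = 1.3751 bits


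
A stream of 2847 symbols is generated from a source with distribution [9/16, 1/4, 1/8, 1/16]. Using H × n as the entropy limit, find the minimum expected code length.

Entropy H = 1.5919 bits/symbol
Minimum bits = H × n = 1.5919 × 2847
= 4532.19 bits


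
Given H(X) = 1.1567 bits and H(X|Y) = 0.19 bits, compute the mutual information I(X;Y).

I(X;Y) = H(X) - H(X|Y)
I(X;Y) = 1.1567 - 0.19 = 0.9667 bits


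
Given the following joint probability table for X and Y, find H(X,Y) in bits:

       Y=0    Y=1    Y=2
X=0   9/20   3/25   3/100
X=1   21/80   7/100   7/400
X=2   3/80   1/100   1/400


H(X,Y) = -Σ p(x,y) log₂ p(x,y)
  p(0,0)=9/20: -0.4500 × log₂(0.4500) = 0.5184
  p(0,1)=3/25: -0.1200 × log₂(0.1200) = 0.3671
  p(0,2)=3/100: -0.0300 × log₂(0.0300) = 0.1518
  p(1,0)=21/80: -0.2625 × log₂(0.2625) = 0.5065
  p(1,1)=7/100: -0.0700 × log₂(0.0700) = 0.2686
  p(1,2)=7/400: -0.0175 × log₂(0.0175) = 0.1021
  p(2,0)=3/80: -0.0375 × log₂(0.0375) = 0.1776
  p(2,1)=1/100: -0.0100 × log₂(0.0100) = 0.0664
  p(2,2)=1/400: -0.0025 × log₂(0.0025) = 0.0216
H(X,Y) = 2.1801 bits


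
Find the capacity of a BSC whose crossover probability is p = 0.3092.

For BSC with error probability p:
C = 1 - H(p) where H(p) is binary entropy
H(0.3092) = -0.3092 × log₂(0.3092) - 0.6908 × log₂(0.6908)
H(p) = 0.8922
C = 1 - 0.8922 = 0.1078 bits/use


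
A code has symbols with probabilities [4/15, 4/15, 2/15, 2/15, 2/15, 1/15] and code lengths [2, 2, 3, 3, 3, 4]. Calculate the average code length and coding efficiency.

Average length L = Σ p_i × l_i = 2.5333 bits
Entropy H = 2.4402 bits
Efficiency η = H/L × 100% = 96.32%


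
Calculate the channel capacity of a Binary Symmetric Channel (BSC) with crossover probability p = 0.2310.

For BSC with error probability p:
C = 1 - H(p) where H(p) is binary entropy
H(0.2310) = -0.2310 × log₂(0.2310) - 0.7690 × log₂(0.7690)
H(p) = 0.7798
C = 1 - 0.7798 = 0.2202 bits/use


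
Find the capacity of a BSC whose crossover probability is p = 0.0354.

For BSC with error probability p:
C = 1 - H(p) where H(p) is binary entropy
H(0.0354) = -0.0354 × log₂(0.0354) - 0.9646 × log₂(0.9646)
H(p) = 0.2208
C = 1 - 0.2208 = 0.7792 bits/use


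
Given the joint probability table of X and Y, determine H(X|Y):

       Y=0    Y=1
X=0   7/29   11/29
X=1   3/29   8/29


H(X|Y) = Σ_y p(y) H(X|Y=y)
  p(Y=0) = 10/29, H(X|Y=0) = 0.8813
  p(Y=1) = 19/29, H(X|Y=1) = 0.9819
H(X|Y) = 0.3448×0.8813 + 0.6552×0.9819 = 0.9472 bits


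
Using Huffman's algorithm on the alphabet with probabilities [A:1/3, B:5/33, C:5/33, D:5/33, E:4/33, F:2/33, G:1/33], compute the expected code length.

Huffman tree construction:
Combine smallest probabilities repeatedly
Resulting codes:
  A: 11 (length 2)
  B: 100 (length 3)
  C: 101 (length 3)
  D: 00 (length 2)
  E: 011 (length 3)
  F: 0101 (length 4)
  G: 0100 (length 4)
Average length = Σ p(s) × length(s) = 2.6061 bits


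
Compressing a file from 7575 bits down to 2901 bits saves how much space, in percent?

Space savings = (1 - Compressed/Original) × 100%
= (1 - 2901/7575) × 100%
= 61.70%


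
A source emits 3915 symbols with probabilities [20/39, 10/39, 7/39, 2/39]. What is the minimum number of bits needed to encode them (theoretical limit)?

Entropy H = 1.6621 bits/symbol
Minimum bits = H × n = 1.6621 × 3915
= 6507.07 bits


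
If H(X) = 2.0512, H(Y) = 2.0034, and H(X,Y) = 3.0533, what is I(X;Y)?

I(X;Y) = H(X) + H(Y) - H(X,Y)
I(X;Y) = 2.0512 + 2.0034 - 3.0533 = 1.0013 bits


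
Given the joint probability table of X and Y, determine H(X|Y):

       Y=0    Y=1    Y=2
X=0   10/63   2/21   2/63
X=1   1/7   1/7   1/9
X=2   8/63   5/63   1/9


H(X|Y) = Σ_y p(y) H(X|Y=y)
  p(Y=0) = 3/7, H(X|Y=0) = 1.5790
  p(Y=1) = 20/63, H(X|Y=1) = 1.5395
  p(Y=2) = 16/63, H(X|Y=2) = 1.4186
H(X|Y) = 0.4286×1.5790 + 0.3175×1.5395 + 0.2540×1.4186 = 1.5257 bits


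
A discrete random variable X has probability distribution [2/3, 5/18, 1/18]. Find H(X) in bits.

H(X) = -Σ p(x) log₂ p(x)
  -2/3 × log₂(2/3) = 0.3900
  -5/18 × log₂(5/18) = 0.5133
  -1/18 × log₂(1/18) = 0.2317
H(X) = 1.1350 bits


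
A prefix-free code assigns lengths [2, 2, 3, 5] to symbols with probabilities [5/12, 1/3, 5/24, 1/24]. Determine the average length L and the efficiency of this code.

Average length L = Σ p_i × l_i = 2.3333 bits
Entropy H = 1.7171 bits
Efficiency η = H/L × 100% = 73.59%


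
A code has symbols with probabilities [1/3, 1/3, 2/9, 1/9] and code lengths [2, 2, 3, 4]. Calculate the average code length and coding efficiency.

Average length L = Σ p_i × l_i = 2.4444 bits
Entropy H = 1.8911 bits
Efficiency η = H/L × 100% = 77.36%


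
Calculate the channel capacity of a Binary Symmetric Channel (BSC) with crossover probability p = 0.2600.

For BSC with error probability p:
C = 1 - H(p) where H(p) is binary entropy
H(0.2600) = -0.2600 × log₂(0.2600) - 0.7400 × log₂(0.7400)
H(p) = 0.8267
C = 1 - 0.8267 = 0.1733 bits/use


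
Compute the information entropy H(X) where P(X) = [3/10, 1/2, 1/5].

H(X) = -Σ p(x) log₂ p(x)
  -3/10 × log₂(3/10) = 0.5211
  -1/2 × log₂(1/2) = 0.5000
  -1/5 × log₂(1/5) = 0.4644
H(X) = 1.4855 bits


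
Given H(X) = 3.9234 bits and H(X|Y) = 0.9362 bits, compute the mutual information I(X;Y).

I(X;Y) = H(X) - H(X|Y)
I(X;Y) = 3.9234 - 0.9362 = 2.9872 bits


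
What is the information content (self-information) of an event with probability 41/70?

Information content I(x) = -log₂(p(x))
I = -log₂(41/70) = -log₂(0.5857)
I = 0.7717 bits


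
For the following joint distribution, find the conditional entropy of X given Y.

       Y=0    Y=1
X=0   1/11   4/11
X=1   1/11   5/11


H(X|Y) = Σ_y p(y) H(X|Y=y)
  p(Y=0) = 2/11, H(X|Y=0) = 1.0000
  p(Y=1) = 9/11, H(X|Y=1) = 0.9911
H(X|Y) = 0.1818×1.0000 + 0.8182×0.9911 = 0.9927 bits


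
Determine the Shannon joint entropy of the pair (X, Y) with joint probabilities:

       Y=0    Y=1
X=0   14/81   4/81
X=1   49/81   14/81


H(X,Y) = -Σ p(x,y) log₂ p(x,y)
  p(0,0)=14/81: -0.1728 × log₂(0.1728) = 0.4377
  p(0,1)=4/81: -0.0494 × log₂(0.0494) = 0.2143
  p(1,0)=49/81: -0.6049 × log₂(0.6049) = 0.4387
  p(1,1)=14/81: -0.1728 × log₂(0.1728) = 0.4377
H(X,Y) = 1.5284 bits


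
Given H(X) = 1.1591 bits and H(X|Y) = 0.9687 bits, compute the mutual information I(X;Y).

I(X;Y) = H(X) - H(X|Y)
I(X;Y) = 1.1591 - 0.9687 = 0.1904 bits


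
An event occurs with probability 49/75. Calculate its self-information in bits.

Information content I(x) = -log₂(p(x))
I = -log₂(49/75) = -log₂(0.6533)
I = 0.6141 bits


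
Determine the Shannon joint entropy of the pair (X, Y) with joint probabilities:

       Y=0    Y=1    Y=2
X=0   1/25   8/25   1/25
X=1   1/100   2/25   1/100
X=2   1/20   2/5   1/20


H(X,Y) = -Σ p(x,y) log₂ p(x,y)
  p(0,0)=1/25: -0.0400 × log₂(0.0400) = 0.1858
  p(0,1)=8/25: -0.3200 × log₂(0.3200) = 0.5260
  p(0,2)=1/25: -0.0400 × log₂(0.0400) = 0.1858
  p(1,0)=1/100: -0.0100 × log₂(0.0100) = 0.0664
  p(1,1)=2/25: -0.0800 × log₂(0.0800) = 0.2915
  p(1,2)=1/100: -0.0100 × log₂(0.0100) = 0.0664
  p(2,0)=1/20: -0.0500 × log₂(0.0500) = 0.2161
  p(2,1)=2/5: -0.4000 × log₂(0.4000) = 0.5288
  p(2,2)=1/20: -0.0500 × log₂(0.0500) = 0.2161
H(X,Y) = 2.2829 bits


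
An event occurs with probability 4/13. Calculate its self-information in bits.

Information content I(x) = -log₂(p(x))
I = -log₂(4/13) = -log₂(0.3077)
I = 1.7004 bits


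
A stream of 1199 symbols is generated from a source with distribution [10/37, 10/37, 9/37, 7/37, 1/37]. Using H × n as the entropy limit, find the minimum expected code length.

Entropy H = 2.1116 bits/symbol
Minimum bits = H × n = 2.1116 × 1199
= 2531.85 bits


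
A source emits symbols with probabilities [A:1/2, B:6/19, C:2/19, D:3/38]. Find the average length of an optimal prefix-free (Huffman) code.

Huffman tree construction:
Combine smallest probabilities repeatedly
Resulting codes:
  A: 0 (length 1)
  B: 11 (length 2)
  C: 101 (length 3)
  D: 100 (length 3)
Average length = Σ p(s) × length(s) = 1.6842 bits


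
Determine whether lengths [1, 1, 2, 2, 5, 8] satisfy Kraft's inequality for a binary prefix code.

Kraft inequality: Σ 2^(-l_i) ≤ 1 for prefix-free code
Calculating: 2^(-1) + 2^(-1) + 2^(-2) + 2^(-2) + 2^(-5) + 2^(-8)
= 0.5 + 0.5 + 0.25 + 0.25 + 0.03125 + 0.00390625
= 1.5352
Since 1.5352 > 1, prefix-free code does not exist


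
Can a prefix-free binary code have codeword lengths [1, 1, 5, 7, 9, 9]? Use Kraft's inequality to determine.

Kraft inequality: Σ 2^(-l_i) ≤ 1 for prefix-free code
Calculating: 2^(-1) + 2^(-1) + 2^(-5) + 2^(-7) + 2^(-9) + 2^(-9)
= 0.5 + 0.5 + 0.03125 + 0.0078125 + 0.001953125 + 0.001953125
= 1.0430
Since 1.0430 > 1, prefix-free code does not exist


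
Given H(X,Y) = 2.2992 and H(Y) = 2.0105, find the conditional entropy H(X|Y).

Chain rule: H(X,Y) = H(X|Y) + H(Y)
H(X|Y) = H(X,Y) - H(Y) = 2.2992 - 2.0105 = 0.2887 bits


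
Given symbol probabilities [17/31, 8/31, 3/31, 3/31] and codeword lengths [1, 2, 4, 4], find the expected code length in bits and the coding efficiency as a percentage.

Average length L = Σ p_i × l_i = 1.8387 bits
Entropy H = 1.6317 bits
Efficiency η = H/L × 100% = 88.74%


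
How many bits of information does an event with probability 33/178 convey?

Information content I(x) = -log₂(p(x))
I = -log₂(33/178) = -log₂(0.1854)
I = 2.4313 bits


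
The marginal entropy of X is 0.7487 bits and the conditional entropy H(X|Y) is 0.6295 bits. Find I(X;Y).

I(X;Y) = H(X) - H(X|Y)
I(X;Y) = 0.7487 - 0.6295 = 0.1192 bits


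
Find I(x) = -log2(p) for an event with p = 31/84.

Information content I(x) = -log₂(p(x))
I = -log₂(31/84) = -log₂(0.3690)
I = 1.4381 bits


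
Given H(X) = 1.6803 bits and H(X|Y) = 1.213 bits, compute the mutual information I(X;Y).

I(X;Y) = H(X) - H(X|Y)
I(X;Y) = 1.6803 - 1.213 = 0.4673 bits


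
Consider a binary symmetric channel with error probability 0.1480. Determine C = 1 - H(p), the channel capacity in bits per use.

For BSC with error probability p:
C = 1 - H(p) where H(p) is binary entropy
H(0.1480) = -0.1480 × log₂(0.1480) - 0.8520 × log₂(0.8520)
H(p) = 0.6048
C = 1 - 0.6048 = 0.3952 bits/use


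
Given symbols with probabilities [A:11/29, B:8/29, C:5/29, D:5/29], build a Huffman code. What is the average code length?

Huffman tree construction:
Combine smallest probabilities repeatedly
Resulting codes:
  A: 0 (length 1)
  B: 10 (length 2)
  C: 110 (length 3)
  D: 111 (length 3)
Average length = Σ p(s) × length(s) = 1.9655 bits


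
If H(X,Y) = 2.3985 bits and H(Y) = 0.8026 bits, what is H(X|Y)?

Chain rule: H(X,Y) = H(X|Y) + H(Y)
H(X|Y) = H(X,Y) - H(Y) = 2.3985 - 0.8026 = 1.5959 bits


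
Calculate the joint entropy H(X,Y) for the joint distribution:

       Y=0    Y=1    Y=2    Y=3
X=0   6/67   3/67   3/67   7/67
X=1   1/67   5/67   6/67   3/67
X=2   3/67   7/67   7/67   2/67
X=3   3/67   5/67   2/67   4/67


H(X,Y) = -Σ p(x,y) log₂ p(x,y)
  p(0,0)=6/67: -0.0896 × log₂(0.0896) = 0.3117
  p(0,1)=3/67: -0.0448 × log₂(0.0448) = 0.2006
  p(0,2)=3/67: -0.0448 × log₂(0.0448) = 0.2006
  p(0,3)=7/67: -0.1045 × log₂(0.1045) = 0.3405
  p(1,0)=1/67: -0.0149 × log₂(0.0149) = 0.0905
  p(1,1)=5/67: -0.0746 × log₂(0.0746) = 0.2794
  p(1,2)=6/67: -0.0896 × log₂(0.0896) = 0.3117
  p(1,3)=3/67: -0.0448 × log₂(0.0448) = 0.2006
  p(2,0)=3/67: -0.0448 × log₂(0.0448) = 0.2006
  p(2,1)=7/67: -0.1045 × log₂(0.1045) = 0.3405
  p(2,2)=7/67: -0.1045 × log₂(0.1045) = 0.3405
  p(2,3)=2/67: -0.0299 × log₂(0.0299) = 0.1512
  p(3,0)=3/67: -0.0448 × log₂(0.0448) = 0.2006
  p(3,1)=5/67: -0.0746 × log₂(0.0746) = 0.2794
  p(3,2)=2/67: -0.0299 × log₂(0.0299) = 0.1512
  p(3,3)=4/67: -0.0597 × log₂(0.0597) = 0.2428
H(X,Y) = 3.8427 bits


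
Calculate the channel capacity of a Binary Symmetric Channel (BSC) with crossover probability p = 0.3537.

For BSC with error probability p:
C = 1 - H(p) where H(p) is binary entropy
H(0.3537) = -0.3537 × log₂(0.3537) - 0.6463 × log₂(0.6463)
H(p) = 0.9373
C = 1 - 0.9373 = 0.0627 bits/use


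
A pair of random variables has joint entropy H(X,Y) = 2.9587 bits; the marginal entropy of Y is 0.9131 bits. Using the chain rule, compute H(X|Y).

Chain rule: H(X,Y) = H(X|Y) + H(Y)
H(X|Y) = H(X,Y) - H(Y) = 2.9587 - 0.9131 = 2.0456 bits


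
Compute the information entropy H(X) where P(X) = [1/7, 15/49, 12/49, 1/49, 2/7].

H(X) = -Σ p(x) log₂ p(x)
  -1/7 × log₂(1/7) = 0.4011
  -15/49 × log₂(15/49) = 0.5228
  -12/49 × log₂(12/49) = 0.4971
  -1/49 × log₂(1/49) = 0.1146
  -2/7 × log₂(2/7) = 0.5164
H(X) = 2.0519 bits


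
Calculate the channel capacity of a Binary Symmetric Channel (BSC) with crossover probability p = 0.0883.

For BSC with error probability p:
C = 1 - H(p) where H(p) is binary entropy
H(0.0883) = -0.0883 × log₂(0.0883) - 0.9117 × log₂(0.9117)
H(p) = 0.4308
C = 1 - 0.4308 = 0.5692 bits/use


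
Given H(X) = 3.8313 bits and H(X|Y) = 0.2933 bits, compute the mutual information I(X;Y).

I(X;Y) = H(X) - H(X|Y)
I(X;Y) = 3.8313 - 0.2933 = 3.538 bits


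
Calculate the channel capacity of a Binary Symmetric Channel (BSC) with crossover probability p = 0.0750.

For BSC with error probability p:
C = 1 - H(p) where H(p) is binary entropy
H(0.0750) = -0.0750 × log₂(0.0750) - 0.9250 × log₂(0.9250)
H(p) = 0.3843
C = 1 - 0.3843 = 0.6157 bits/use


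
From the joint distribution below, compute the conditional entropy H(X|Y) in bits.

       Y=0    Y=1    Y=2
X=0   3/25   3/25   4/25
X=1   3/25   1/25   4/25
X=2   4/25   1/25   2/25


H(X|Y) = Σ_y p(y) H(X|Y=y)
  p(Y=0) = 2/5, H(X|Y=0) = 1.5710
  p(Y=1) = 1/5, H(X|Y=1) = 1.3710
  p(Y=2) = 2/5, H(X|Y=2) = 1.5219
H(X|Y) = 0.4000×1.5710 + 0.2000×1.3710 + 0.4000×1.5219 = 1.5113 bits


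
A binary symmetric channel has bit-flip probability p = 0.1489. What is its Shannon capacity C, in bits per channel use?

For BSC with error probability p:
C = 1 - H(p) where H(p) is binary entropy
H(0.1489) = -0.1489 × log₂(0.1489) - 0.8511 × log₂(0.8511)
H(p) = 0.6071
C = 1 - 0.6071 = 0.3929 bits/use


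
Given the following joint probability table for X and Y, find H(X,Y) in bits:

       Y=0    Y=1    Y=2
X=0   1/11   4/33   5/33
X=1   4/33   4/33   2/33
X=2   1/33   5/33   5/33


H(X,Y) = -Σ p(x,y) log₂ p(x,y)
  p(0,0)=1/11: -0.0909 × log₂(0.0909) = 0.3145
  p(0,1)=4/33: -0.1212 × log₂(0.1212) = 0.3690
  p(0,2)=5/33: -0.1515 × log₂(0.1515) = 0.4125
  p(1,0)=4/33: -0.1212 × log₂(0.1212) = 0.3690
  p(1,1)=4/33: -0.1212 × log₂(0.1212) = 0.3690
  p(1,2)=2/33: -0.0606 × log₂(0.0606) = 0.2451
  p(2,0)=1/33: -0.0303 × log₂(0.0303) = 0.1529
  p(2,1)=5/33: -0.1515 × log₂(0.1515) = 0.4125
  p(2,2)=5/33: -0.1515 × log₂(0.1515) = 0.4125
H(X,Y) = 3.0570 bits


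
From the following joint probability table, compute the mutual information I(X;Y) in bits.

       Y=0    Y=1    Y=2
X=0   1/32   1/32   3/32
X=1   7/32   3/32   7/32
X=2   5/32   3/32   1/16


H(X) = 1.4276, H(Y) = 1.5382, H(X,Y) = 2.9007
I(X;Y) = H(X) + H(Y) - H(X,Y) = 0.0651 bits


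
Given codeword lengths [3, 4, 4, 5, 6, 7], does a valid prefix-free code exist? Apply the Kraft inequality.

Kraft inequality: Σ 2^(-l_i) ≤ 1 for prefix-free code
Calculating: 2^(-3) + 2^(-4) + 2^(-4) + 2^(-5) + 2^(-6) + 2^(-7)
= 0.125 + 0.0625 + 0.0625 + 0.03125 + 0.015625 + 0.0078125
= 0.3047
Since 0.3047 ≤ 1, prefix-free code exists


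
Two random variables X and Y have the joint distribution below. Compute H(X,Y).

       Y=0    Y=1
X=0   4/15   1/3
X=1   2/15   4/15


H(X,Y) = -Σ p(x,y) log₂ p(x,y)
  p(0,0)=4/15: -0.2667 × log₂(0.2667) = 0.5085
  p(0,1)=1/3: -0.3333 × log₂(0.3333) = 0.5283
  p(1,0)=2/15: -0.1333 × log₂(0.1333) = 0.3876
  p(1,1)=4/15: -0.2667 × log₂(0.2667) = 0.5085
H(X,Y) = 1.9329 bits


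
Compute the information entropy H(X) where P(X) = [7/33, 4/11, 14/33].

H(X) = -Σ p(x) log₂ p(x)
  -7/33 × log₂(7/33) = 0.4745
  -4/11 × log₂(4/11) = 0.5307
  -14/33 × log₂(14/33) = 0.5248
H(X) = 1.5300 bits


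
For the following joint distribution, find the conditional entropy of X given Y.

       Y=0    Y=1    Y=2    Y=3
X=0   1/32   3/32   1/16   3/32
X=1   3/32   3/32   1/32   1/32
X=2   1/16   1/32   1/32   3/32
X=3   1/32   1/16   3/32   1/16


H(X|Y) = Σ_y p(y) H(X|Y=y)
  p(Y=0) = 7/32, H(X|Y=0) = 1.8424
  p(Y=1) = 9/32, H(X|Y=1) = 1.8911
  p(Y=2) = 7/32, H(X|Y=2) = 1.8424
  p(Y=3) = 9/32, H(X|Y=3) = 1.8911
H(X|Y) = 0.2188×1.8424 + 0.2812×1.8911 + 0.2188×1.8424 + 0.2812×1.8911 = 1.8698 bits


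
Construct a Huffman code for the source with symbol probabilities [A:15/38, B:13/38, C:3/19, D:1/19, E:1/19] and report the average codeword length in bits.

Huffman tree construction:
Combine smallest probabilities repeatedly
Resulting codes:
  A: 0 (length 1)
  B: 11 (length 2)
  C: 101 (length 3)
  D: 1000 (length 4)
  E: 1001 (length 4)
Average length = Σ p(s) × length(s) = 1.9737 bits


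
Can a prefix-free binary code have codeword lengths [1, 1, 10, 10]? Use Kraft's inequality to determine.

Kraft inequality: Σ 2^(-l_i) ≤ 1 for prefix-free code
Calculating: 2^(-1) + 2^(-1) + 2^(-10) + 2^(-10)
= 0.5 + 0.5 + 0.0009765625 + 0.0009765625
= 1.0020
Since 1.0020 > 1, prefix-free code does not exist


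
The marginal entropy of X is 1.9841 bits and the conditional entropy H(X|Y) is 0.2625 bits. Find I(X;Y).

I(X;Y) = H(X) - H(X|Y)
I(X;Y) = 1.9841 - 0.2625 = 1.7216 bits


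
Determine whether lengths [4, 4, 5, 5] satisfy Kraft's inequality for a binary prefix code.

Kraft inequality: Σ 2^(-l_i) ≤ 1 for prefix-free code
Calculating: 2^(-4) + 2^(-4) + 2^(-5) + 2^(-5)
= 0.0625 + 0.0625 + 0.03125 + 0.03125
= 0.1875
Since 0.1875 ≤ 1, prefix-free code exists


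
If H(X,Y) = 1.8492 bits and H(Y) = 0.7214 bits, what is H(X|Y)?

Chain rule: H(X,Y) = H(X|Y) + H(Y)
H(X|Y) = H(X,Y) - H(Y) = 1.8492 - 0.7214 = 1.1278 bits


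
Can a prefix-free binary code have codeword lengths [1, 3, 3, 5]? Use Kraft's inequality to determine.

Kraft inequality: Σ 2^(-l_i) ≤ 1 for prefix-free code
Calculating: 2^(-1) + 2^(-3) + 2^(-3) + 2^(-5)
= 0.5 + 0.125 + 0.125 + 0.03125
= 0.7812
Since 0.7812 ≤ 1, prefix-free code exists


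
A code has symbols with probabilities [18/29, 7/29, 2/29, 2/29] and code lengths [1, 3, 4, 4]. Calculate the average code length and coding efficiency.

Average length L = Σ p_i × l_i = 1.8966 bits
Entropy H = 1.4542 bits
Efficiency η = H/L × 100% = 76.68%


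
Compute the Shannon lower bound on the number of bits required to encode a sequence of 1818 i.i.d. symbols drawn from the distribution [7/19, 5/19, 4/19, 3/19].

Entropy H = 1.9313 bits/symbol
Minimum bits = H × n = 1.9313 × 1818
= 3511.09 bits


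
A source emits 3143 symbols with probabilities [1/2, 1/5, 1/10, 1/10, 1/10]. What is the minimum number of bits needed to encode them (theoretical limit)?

Entropy H = 1.9610 bits/symbol
Minimum bits = H × n = 1.9610 × 3143
= 6163.31 bits


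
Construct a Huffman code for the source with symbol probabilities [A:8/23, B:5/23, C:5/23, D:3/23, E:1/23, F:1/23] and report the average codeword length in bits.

Huffman tree construction:
Combine smallest probabilities repeatedly
Resulting codes:
  A: 11 (length 2)
  B: 00 (length 2)
  C: 01 (length 2)
  D: 101 (length 3)
  E: 1000 (length 4)
  F: 1001 (length 4)
Average length = Σ p(s) × length(s) = 2.3043 bits


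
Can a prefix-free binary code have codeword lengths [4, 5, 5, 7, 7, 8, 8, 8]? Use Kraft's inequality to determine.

Kraft inequality: Σ 2^(-l_i) ≤ 1 for prefix-free code
Calculating: 2^(-4) + 2^(-5) + 2^(-5) + 2^(-7) + 2^(-7) + 2^(-8) + 2^(-8) + 2^(-8)
= 0.0625 + 0.03125 + 0.03125 + 0.0078125 + 0.0078125 + 0.00390625 + 0.00390625 + 0.00390625
= 0.1523
Since 0.1523 ≤ 1, prefix-free code exists


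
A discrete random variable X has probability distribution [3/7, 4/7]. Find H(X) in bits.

H(X) = -Σ p(x) log₂ p(x)
  -3/7 × log₂(3/7) = 0.5239
  -4/7 × log₂(4/7) = 0.4613
H(X) = 0.9852 bits


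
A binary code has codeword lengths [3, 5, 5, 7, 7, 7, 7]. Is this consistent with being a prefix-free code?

Kraft inequality: Σ 2^(-l_i) ≤ 1 for prefix-free code
Calculating: 2^(-3) + 2^(-5) + 2^(-5) + 2^(-7) + 2^(-7) + 2^(-7) + 2^(-7)
= 0.125 + 0.03125 + 0.03125 + 0.0078125 + 0.0078125 + 0.0078125 + 0.0078125
= 0.2188
Since 0.2188 ≤ 1, prefix-free code exists


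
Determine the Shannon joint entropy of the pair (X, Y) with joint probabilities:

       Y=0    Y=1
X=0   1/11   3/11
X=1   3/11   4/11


H(X,Y) = -Σ p(x,y) log₂ p(x,y)
  p(0,0)=1/11: -0.0909 × log₂(0.0909) = 0.3145
  p(0,1)=3/11: -0.2727 × log₂(0.2727) = 0.5112
  p(1,0)=3/11: -0.2727 × log₂(0.2727) = 0.5112
  p(1,1)=4/11: -0.3636 × log₂(0.3636) = 0.5307
H(X,Y) = 1.8676 bits


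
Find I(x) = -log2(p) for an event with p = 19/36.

Information content I(x) = -log₂(p(x))
I = -log₂(19/36) = -log₂(0.5278)
I = 0.9220 bits


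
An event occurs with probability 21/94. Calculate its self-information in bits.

Information content I(x) = -log₂(p(x))
I = -log₂(21/94) = -log₂(0.2234)
I = 2.1623 bits


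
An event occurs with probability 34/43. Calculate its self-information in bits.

Information content I(x) = -log₂(p(x))
I = -log₂(34/43) = -log₂(0.7907)
I = 0.3388 bits


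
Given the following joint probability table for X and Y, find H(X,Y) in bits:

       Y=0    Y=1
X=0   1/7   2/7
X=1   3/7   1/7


H(X,Y) = -Σ p(x,y) log₂ p(x,y)
  p(0,0)=1/7: -0.1429 × log₂(0.1429) = 0.4011
  p(0,1)=2/7: -0.2857 × log₂(0.2857) = 0.5164
  p(1,0)=3/7: -0.4286 × log₂(0.4286) = 0.5239
  p(1,1)=1/7: -0.1429 × log₂(0.1429) = 0.4011
H(X,Y) = 1.8424 bits


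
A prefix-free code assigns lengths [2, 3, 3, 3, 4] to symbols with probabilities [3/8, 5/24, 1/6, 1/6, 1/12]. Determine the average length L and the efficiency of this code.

Average length L = Σ p_i × l_i = 2.7083 bits
Entropy H = 2.1625 bits
Efficiency η = H/L × 100% = 79.85%


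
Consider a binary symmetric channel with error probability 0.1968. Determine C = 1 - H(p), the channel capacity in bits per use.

For BSC with error probability p:
C = 1 - H(p) where H(p) is binary entropy
H(0.1968) = -0.1968 × log₂(0.1968) - 0.8032 × log₂(0.8032)
H(p) = 0.7155
C = 1 - 0.7155 = 0.2845 bits/use


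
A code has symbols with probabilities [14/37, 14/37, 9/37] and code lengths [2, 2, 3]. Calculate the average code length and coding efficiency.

Average length L = Σ p_i × l_i = 2.2432 bits
Entropy H = 1.5571 bits
Efficiency η = H/L × 100% = 69.42%


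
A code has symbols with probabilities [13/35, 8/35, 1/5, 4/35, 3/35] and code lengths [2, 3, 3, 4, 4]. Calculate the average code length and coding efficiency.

Average length L = Σ p_i × l_i = 2.8286 bits
Entropy H = 2.1432 bits
Efficiency η = H/L × 100% = 75.77%


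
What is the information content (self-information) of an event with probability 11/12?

Information content I(x) = -log₂(p(x))
I = -log₂(11/12) = -log₂(0.9167)
I = 0.1255 bits


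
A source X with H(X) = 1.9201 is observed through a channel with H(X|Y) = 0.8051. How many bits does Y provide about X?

I(X;Y) = H(X) - H(X|Y)
I(X;Y) = 1.9201 - 0.8051 = 1.115 bits


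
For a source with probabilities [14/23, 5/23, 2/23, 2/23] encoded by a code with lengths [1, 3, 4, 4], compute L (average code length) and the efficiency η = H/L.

Average length L = Σ p_i × l_i = 1.9565 bits
Entropy H = 1.5274 bits
Efficiency η = H/L × 100% = 78.07%


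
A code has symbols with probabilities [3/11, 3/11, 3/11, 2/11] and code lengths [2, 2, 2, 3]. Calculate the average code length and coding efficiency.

Average length L = Σ p_i × l_i = 2.1818 bits
Entropy H = 1.9808 bits
Efficiency η = H/L × 100% = 90.79%


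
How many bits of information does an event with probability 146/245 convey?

Information content I(x) = -log₂(p(x))
I = -log₂(146/245) = -log₂(0.5959)
I = 0.7468 bits


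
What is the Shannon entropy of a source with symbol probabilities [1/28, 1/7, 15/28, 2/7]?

H(X) = -Σ p(x) log₂ p(x)
  -1/28 × log₂(1/28) = 0.1717
  -1/7 × log₂(1/7) = 0.4011
  -15/28 × log₂(15/28) = 0.4824
  -2/7 × log₂(2/7) = 0.5164
H(X) = 1.5715 bits


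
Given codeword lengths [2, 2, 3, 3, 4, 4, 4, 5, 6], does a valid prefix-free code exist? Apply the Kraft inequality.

Kraft inequality: Σ 2^(-l_i) ≤ 1 for prefix-free code
Calculating: 2^(-2) + 2^(-2) + 2^(-3) + 2^(-3) + 2^(-4) + 2^(-4) + 2^(-4) + 2^(-5) + 2^(-6)
= 0.25 + 0.25 + 0.125 + 0.125 + 0.0625 + 0.0625 + 0.0625 + 0.03125 + 0.015625
= 0.9844
Since 0.9844 ≤ 1, prefix-free code exists


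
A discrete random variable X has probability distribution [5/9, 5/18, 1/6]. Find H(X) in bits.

H(X) = -Σ p(x) log₂ p(x)
  -5/9 × log₂(5/9) = 0.4711
  -5/18 × log₂(5/18) = 0.5133
  -1/6 × log₂(1/6) = 0.4308
H(X) = 1.4153 bits


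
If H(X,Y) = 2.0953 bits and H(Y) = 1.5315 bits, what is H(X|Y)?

Chain rule: H(X,Y) = H(X|Y) + H(Y)
H(X|Y) = H(X,Y) - H(Y) = 2.0953 - 1.5315 = 0.5638 bits


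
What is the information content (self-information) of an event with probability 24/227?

Information content I(x) = -log₂(p(x))
I = -log₂(24/227) = -log₂(0.1057)
I = 3.2416 bits


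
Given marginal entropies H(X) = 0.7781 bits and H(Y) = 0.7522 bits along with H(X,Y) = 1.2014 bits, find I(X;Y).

I(X;Y) = H(X) + H(Y) - H(X,Y)
I(X;Y) = 0.7781 + 0.7522 - 1.2014 = 0.3289 bits


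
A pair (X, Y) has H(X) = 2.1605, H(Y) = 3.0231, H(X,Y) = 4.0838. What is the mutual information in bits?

I(X;Y) = H(X) + H(Y) - H(X,Y)
I(X;Y) = 2.1605 + 3.0231 - 4.0838 = 1.0998 bits


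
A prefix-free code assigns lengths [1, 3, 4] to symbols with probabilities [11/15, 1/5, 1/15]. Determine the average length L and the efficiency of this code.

Average length L = Σ p_i × l_i = 1.6000 bits
Entropy H = 1.0530 bits
Efficiency η = H/L × 100% = 65.81%


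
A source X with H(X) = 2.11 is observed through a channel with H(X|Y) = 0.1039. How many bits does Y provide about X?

I(X;Y) = H(X) - H(X|Y)
I(X;Y) = 2.11 - 0.1039 = 2.0061 bits


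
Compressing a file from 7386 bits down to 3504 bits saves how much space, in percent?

Space savings = (1 - Compressed/Original) × 100%
= (1 - 3504/7386) × 100%
= 52.56%


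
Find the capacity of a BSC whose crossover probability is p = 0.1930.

For BSC with error probability p:
C = 1 - H(p) where H(p) is binary entropy
H(0.1930) = -0.1930 × log₂(0.1930) - 0.8070 × log₂(0.8070)
H(p) = 0.7077
C = 1 - 0.7077 = 0.2923 bits/use


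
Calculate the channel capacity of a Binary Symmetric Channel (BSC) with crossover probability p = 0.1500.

For BSC with error probability p:
C = 1 - H(p) where H(p) is binary entropy
H(0.1500) = -0.1500 × log₂(0.1500) - 0.8500 × log₂(0.8500)
H(p) = 0.6098
C = 1 - 0.6098 = 0.3902 bits/use


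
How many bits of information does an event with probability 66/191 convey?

Information content I(x) = -log₂(p(x))
I = -log₂(66/191) = -log₂(0.3455)
I = 1.5330 bits


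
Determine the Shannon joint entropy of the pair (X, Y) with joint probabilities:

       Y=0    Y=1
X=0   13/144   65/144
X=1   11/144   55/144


H(X,Y) = -Σ p(x,y) log₂ p(x,y)
  p(0,0)=13/144: -0.0903 × log₂(0.0903) = 0.3132
  p(0,1)=65/144: -0.4514 × log₂(0.4514) = 0.5180
  p(1,0)=11/144: -0.0764 × log₂(0.0764) = 0.2834
  p(1,1)=55/144: -0.3819 × log₂(0.3819) = 0.5304
H(X,Y) = 1.6450 bits


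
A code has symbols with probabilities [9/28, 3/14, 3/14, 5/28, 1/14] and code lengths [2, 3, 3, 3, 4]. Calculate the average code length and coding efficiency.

Average length L = Σ p_i × l_i = 2.7500 bits
Entropy H = 2.1946 bits
Efficiency η = H/L × 100% = 79.80%


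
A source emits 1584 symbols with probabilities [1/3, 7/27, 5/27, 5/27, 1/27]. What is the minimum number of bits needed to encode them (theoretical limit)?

Entropy H = 2.1104 bits/symbol
Minimum bits = H × n = 2.1104 × 1584
= 3342.94 bits


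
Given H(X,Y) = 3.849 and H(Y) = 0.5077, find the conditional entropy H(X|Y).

Chain rule: H(X,Y) = H(X|Y) + H(Y)
H(X|Y) = H(X,Y) - H(Y) = 3.849 - 0.5077 = 3.3413 bits


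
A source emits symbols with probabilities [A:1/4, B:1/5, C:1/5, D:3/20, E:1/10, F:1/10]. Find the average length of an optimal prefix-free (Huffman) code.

Huffman tree construction:
Combine smallest probabilities repeatedly
Resulting codes:
  A: 10 (length 2)
  B: 111 (length 3)
  C: 00 (length 2)
  D: 110 (length 3)
  E: 010 (length 3)
  F: 011 (length 3)
Average length = Σ p(s) × length(s) = 2.5500 bits


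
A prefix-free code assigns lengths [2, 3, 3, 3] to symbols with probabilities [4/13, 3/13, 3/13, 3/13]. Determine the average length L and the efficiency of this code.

Average length L = Σ p_i × l_i = 2.6923 bits
Entropy H = 1.9878 bits
Efficiency η = H/L × 100% = 73.83%


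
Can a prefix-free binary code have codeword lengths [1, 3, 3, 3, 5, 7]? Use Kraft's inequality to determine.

Kraft inequality: Σ 2^(-l_i) ≤ 1 for prefix-free code
Calculating: 2^(-1) + 2^(-3) + 2^(-3) + 2^(-3) + 2^(-5) + 2^(-7)
= 0.5 + 0.125 + 0.125 + 0.125 + 0.03125 + 0.0078125
= 0.9141
Since 0.9141 ≤ 1, prefix-free code exists


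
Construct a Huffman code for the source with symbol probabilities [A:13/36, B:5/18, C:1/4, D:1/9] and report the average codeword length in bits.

Huffman tree construction:
Combine smallest probabilities repeatedly
Resulting codes:
  A: 11 (length 2)
  B: 10 (length 2)
  C: 01 (length 2)
  D: 00 (length 2)
Average length = Σ p(s) × length(s) = 2.0000 bits


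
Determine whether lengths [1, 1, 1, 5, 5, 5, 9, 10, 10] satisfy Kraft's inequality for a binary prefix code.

Kraft inequality: Σ 2^(-l_i) ≤ 1 for prefix-free code
Calculating: 2^(-1) + 2^(-1) + 2^(-1) + 2^(-5) + 2^(-5) + 2^(-5) + 2^(-9) + 2^(-10) + 2^(-10)
= 0.5 + 0.5 + 0.5 + 0.03125 + 0.03125 + 0.03125 + 0.001953125 + 0.0009765625 + 0.0009765625
= 1.5977
Since 1.5977 > 1, prefix-free code does not exist


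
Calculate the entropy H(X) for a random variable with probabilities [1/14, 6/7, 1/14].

H(X) = -Σ p(x) log₂ p(x)
  -1/14 × log₂(1/14) = 0.2720
  -6/7 × log₂(6/7) = 0.1906
  -1/14 × log₂(1/14) = 0.2720
H(X) = 0.7345 bits


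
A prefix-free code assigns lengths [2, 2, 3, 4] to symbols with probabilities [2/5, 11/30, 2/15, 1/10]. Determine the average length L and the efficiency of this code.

Average length L = Σ p_i × l_i = 2.3333 bits
Entropy H = 1.7793 bits
Efficiency η = H/L × 100% = 76.26%


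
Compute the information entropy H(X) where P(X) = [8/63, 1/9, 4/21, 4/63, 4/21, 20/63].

H(X) = -Σ p(x) log₂ p(x)
  -8/63 × log₂(8/63) = 0.3781
  -1/9 × log₂(1/9) = 0.3522
  -4/21 × log₂(4/21) = 0.4557
  -4/63 × log₂(4/63) = 0.2525
  -4/21 × log₂(4/21) = 0.4557
  -20/63 × log₂(20/63) = 0.5255
H(X) = 2.4197 bits
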